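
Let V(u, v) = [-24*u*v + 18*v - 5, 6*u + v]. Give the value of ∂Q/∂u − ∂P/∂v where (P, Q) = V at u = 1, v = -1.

∂V₂/∂u = 6
∂V₁/∂v = -24*u + 18
Scalar curl = 24*u - 12
At (1, -1): 12.

12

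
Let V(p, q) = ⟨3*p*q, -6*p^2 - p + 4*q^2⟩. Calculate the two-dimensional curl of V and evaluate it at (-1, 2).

14

∂V₂/∂p = -12*p - 1
∂V₁/∂q = 3*p
Scalar curl = -15*p - 1
At (-1, 2): 14.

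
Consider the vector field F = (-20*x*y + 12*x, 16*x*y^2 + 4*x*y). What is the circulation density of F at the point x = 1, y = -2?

∂F₂/∂x = 16*y^2 + 4*y
∂F₁/∂y = -20*x
Scalar curl = 20*x + 16*y^2 + 4*y
At (1, -2): 76.

76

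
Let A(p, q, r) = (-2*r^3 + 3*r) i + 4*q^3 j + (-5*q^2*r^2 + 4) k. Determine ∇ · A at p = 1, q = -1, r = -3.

∂A₁/∂p = 0
∂A₂/∂q = 12*q^2
∂A₃/∂r = -10*q^2*r
∇·A = -10*q^2*r + 12*q^2
At (1, -1, -3): 42.

42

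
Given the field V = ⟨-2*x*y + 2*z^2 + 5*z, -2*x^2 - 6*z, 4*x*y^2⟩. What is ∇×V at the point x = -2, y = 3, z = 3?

(-42, -19, 4)

(∇×V)₁ = ∂V₃/∂y − ∂V₂/∂z = 8*x*y + 6
(∇×V)₂ = ∂V₁/∂z − ∂V₃/∂x = -4*y^2 + 4*z + 5
(∇×V)₃ = ∂V₂/∂x − ∂V₁/∂y = -2*x
∇×V = (8*x*y + 6, -4*y^2 + 4*z + 5, -2*x)
At (-2, 3, 3): (-42, -19, 4).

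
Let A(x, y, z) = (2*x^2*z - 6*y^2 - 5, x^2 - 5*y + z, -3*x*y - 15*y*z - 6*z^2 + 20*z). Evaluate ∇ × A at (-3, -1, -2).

(∇×A)₁ = ∂A₃/∂y − ∂A₂/∂z = -3*x - 15*z - 1
(∇×A)₂ = ∂A₁/∂z − ∂A₃/∂x = 2*x^2 + 3*y
(∇×A)₃ = ∂A₂/∂x − ∂A₁/∂y = 2*x + 12*y
∇×A = (-3*x - 15*z - 1, 2*x^2 + 3*y, 2*x + 12*y)
At (-3, -1, -2): (38, 15, -18).

(38, 15, -18)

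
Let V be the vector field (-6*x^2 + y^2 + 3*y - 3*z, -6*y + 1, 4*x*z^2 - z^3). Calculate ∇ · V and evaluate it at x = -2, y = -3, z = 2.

-26

∂V₁/∂x = -12*x
∂V₂/∂y = -6
∂V₃/∂z = 8*x*z - 3*z^2
∇·V = 8*x*z - 12*x - 3*z^2 - 6
At (-2, -3, 2): -26.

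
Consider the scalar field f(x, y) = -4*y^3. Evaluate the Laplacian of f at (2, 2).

∂²f/∂x² = 0
∂²f/∂y² = -24*y
∇²f = -24*y
At (2, 2): -48.

-48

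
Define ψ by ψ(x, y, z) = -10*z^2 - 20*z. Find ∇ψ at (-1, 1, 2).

∂ψ/∂x = 0
∂ψ/∂y = 0
∂ψ/∂z = -20*z - 20
∇ψ = (0, 0, -20*z - 20)
At (-1, 1, 2): (0, 0, -60).

(0, 0, -60)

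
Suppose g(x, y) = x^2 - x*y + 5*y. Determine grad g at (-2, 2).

∂g/∂x = 2*x - y
∂g/∂y = -x + 5
∇g = (2*x - y, -x + 5)
At (-2, 2): (-6, 7).

(-6, 7)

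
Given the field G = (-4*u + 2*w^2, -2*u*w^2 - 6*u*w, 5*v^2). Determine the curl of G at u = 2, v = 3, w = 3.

(66, 12, -36)

(∇×G)₁ = ∂G₃/∂v − ∂G₂/∂w = 4*u*w + 6*u + 10*v
(∇×G)₂ = ∂G₁/∂w − ∂G₃/∂u = 4*w
(∇×G)₃ = ∂G₂/∂u − ∂G₁/∂v = -2*w^2 - 6*w
∇×G = (4*u*w + 6*u + 10*v, 4*w, -2*w^2 - 6*w)
At (2, 3, 3): (66, 12, -36).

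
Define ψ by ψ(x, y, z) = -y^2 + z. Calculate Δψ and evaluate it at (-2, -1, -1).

∂²ψ/∂x² = 0
∂²ψ/∂y² = -2
∂²ψ/∂z² = 0
∇²ψ = -2
At (-2, -1, -1): -2.

-2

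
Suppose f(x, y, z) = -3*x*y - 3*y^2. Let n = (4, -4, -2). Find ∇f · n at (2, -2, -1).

∂f/∂x = -3*y
∂f/∂y = -3*x - 6*y
∂f/∂z = 0
∇f at (2, -2, -1) = (6, 6, 0)
∇f · n = (6)(4) + (6)(-4) + (0)(-2) = 0

0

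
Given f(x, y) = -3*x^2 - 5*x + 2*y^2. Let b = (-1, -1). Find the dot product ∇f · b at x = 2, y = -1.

∂f/∂x = -6*x - 5
∂f/∂y = 4*y
∇f at (2, -1) = (-17, -4)
∇f · b = (-17)(-1) + (-4)(-1) = 21

21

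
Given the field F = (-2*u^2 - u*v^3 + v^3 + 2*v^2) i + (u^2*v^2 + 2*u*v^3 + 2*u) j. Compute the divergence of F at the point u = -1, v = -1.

-3

∂F₁/∂u = -4*u - v^3
∂F₂/∂v = 2*u^2*v + 6*u*v^2
∇·F = 2*u^2*v + 6*u*v^2 - 4*u - v^3
At (-1, -1): -3.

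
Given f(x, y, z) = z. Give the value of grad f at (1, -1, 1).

(0, 0, 1)

∂f/∂x = 0
∂f/∂y = 0
∂f/∂z = 1
∇f = (0, 0, 1)
At (1, -1, 1): (0, 0, 1).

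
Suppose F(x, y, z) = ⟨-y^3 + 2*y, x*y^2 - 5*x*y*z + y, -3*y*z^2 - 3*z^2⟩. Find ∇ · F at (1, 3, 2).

-51

∂F₁/∂x = 0
∂F₂/∂y = 2*x*y - 5*x*z + 1
∂F₃/∂z = -6*y*z - 6*z
∇·F = 2*x*y - 5*x*z - 6*y*z - 6*z + 1
At (1, 3, 2): -51.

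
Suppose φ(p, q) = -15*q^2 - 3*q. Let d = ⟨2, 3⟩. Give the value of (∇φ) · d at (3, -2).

∂φ/∂p = 0
∂φ/∂q = -30*q - 3
∇φ at (3, -2) = (0, 57)
∇φ · d = (0)(2) + (57)(3) = 171

171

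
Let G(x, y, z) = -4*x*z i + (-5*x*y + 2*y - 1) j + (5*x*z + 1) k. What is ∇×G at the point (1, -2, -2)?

(0, 6, 10)

(∇×G)₁ = ∂G₃/∂y − ∂G₂/∂z = 0
(∇×G)₂ = ∂G₁/∂z − ∂G₃/∂x = -4*x - 5*z
(∇×G)₃ = ∂G₂/∂x − ∂G₁/∂y = -5*y
∇×G = (0, -4*x - 5*z, -5*y)
At (1, -2, -2): (0, 6, 10).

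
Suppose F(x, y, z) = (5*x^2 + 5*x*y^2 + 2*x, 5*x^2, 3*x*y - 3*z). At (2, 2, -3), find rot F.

(6, -6, -20)

(∇×F)₁ = ∂F₃/∂y − ∂F₂/∂z = 3*x
(∇×F)₂ = ∂F₁/∂z − ∂F₃/∂x = -3*y
(∇×F)₃ = ∂F₂/∂x − ∂F₁/∂y = -10*x*y + 10*x
∇×F = (3*x, -3*y, -10*x*y + 10*x)
At (2, 2, -3): (6, -6, -20).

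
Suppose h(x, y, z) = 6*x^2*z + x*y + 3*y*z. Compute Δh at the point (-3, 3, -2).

∂²h/∂x² = 12*z
∂²h/∂y² = 0
∂²h/∂z² = 0
∇²h = 12*z
At (-3, 3, -2): -24.

-24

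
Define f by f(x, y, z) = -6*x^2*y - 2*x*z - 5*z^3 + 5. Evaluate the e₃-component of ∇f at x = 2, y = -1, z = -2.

-64

(∇f)_3 = ∂f/∂z = -2*x - 15*z^2
At (2, -1, -2): -64.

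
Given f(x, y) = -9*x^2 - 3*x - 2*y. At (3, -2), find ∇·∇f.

∂²f/∂x² = -18
∂²f/∂y² = 0
∇²f = -18
At (3, -2): -18.

-18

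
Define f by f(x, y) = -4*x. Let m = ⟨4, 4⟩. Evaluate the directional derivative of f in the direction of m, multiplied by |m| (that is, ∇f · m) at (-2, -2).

∂f/∂x = -4
∂f/∂y = 0
∇f at (-2, -2) = (-4, 0)
∇f · m = (-4)(4) + (0)(4) = -16

-16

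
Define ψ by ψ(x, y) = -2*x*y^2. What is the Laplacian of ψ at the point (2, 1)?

-8

∂²ψ/∂x² = 0
∂²ψ/∂y² = -4*x
∇²ψ = -4*x
At (2, 1): -8.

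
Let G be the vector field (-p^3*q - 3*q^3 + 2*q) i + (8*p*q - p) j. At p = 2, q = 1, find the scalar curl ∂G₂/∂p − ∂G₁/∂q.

22

∂G₂/∂p = 8*q - 1
∂G₁/∂q = -p^3 - 9*q^2 + 2
Scalar curl = p^3 + 9*q^2 + 8*q - 3
At (2, 1): 22.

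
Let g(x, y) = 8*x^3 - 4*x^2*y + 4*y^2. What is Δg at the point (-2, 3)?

-112

∂²g/∂x² = 8*(6*x - y)
∂²g/∂y² = 8
∇²g = 48*x - 8*y + 8
At (-2, 3): -112.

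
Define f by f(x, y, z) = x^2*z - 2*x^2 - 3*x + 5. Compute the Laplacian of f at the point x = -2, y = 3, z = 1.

∂²f/∂x² = 2*(z - 2)
∂²f/∂y² = 0
∂²f/∂z² = 0
∇²f = 2*z - 4
At (-2, 3, 1): -2.

-2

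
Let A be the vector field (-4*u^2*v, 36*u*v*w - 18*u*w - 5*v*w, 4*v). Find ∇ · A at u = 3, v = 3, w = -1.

∂A₁/∂u = -8*u*v
∂A₂/∂v = 36*u*w - 5*w
∂A₃/∂w = 0
∇·A = -8*u*v + 36*u*w - 5*w
At (3, 3, -1): -175.

-175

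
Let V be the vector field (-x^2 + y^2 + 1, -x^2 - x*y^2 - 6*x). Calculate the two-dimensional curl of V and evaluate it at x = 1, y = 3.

-23

∂V₂/∂x = -2*x - y^2 - 6
∂V₁/∂y = 2*y
Scalar curl = -2*x - y^2 - 2*y - 6
At (1, 3): -23.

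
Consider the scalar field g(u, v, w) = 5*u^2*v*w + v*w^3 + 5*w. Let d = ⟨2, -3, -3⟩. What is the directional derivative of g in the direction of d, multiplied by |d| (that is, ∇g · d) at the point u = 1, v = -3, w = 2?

-36

∂g/∂u = 10*u*v*w
∂g/∂v = 5*u^2*w + w^3
∂g/∂w = 5*u^2*v + 3*v*w^2 + 5
∇g at (1, -3, 2) = (-60, 18, -46)
∇g · d = (-60)(2) + (18)(-3) + (-46)(-3) = -36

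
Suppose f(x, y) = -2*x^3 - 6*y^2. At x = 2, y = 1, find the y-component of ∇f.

-12

(∇f)_2 = ∂f/∂y = -12*y
At (2, 1): -12.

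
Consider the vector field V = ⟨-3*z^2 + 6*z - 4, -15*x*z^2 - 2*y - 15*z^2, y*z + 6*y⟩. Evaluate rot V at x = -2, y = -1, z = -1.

(35, 12, -15)

(∇×V)₁ = ∂V₃/∂y − ∂V₂/∂z = 30*x*z + 31*z + 6
(∇×V)₂ = ∂V₁/∂z − ∂V₃/∂x = -6*z + 6
(∇×V)₃ = ∂V₂/∂x − ∂V₁/∂y = -15*z^2
∇×V = (30*x*z + 31*z + 6, -6*z + 6, -15*z^2)
At (-2, -1, -1): (35, 12, -15).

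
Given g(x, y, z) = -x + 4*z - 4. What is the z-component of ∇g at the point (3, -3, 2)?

(∇g)_3 = ∂g/∂z = 4
At (3, -3, 2): 4.

4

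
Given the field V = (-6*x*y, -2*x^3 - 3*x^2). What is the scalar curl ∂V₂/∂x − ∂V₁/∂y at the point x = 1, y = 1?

∂V₂/∂x = -6*x^2 - 6*x
∂V₁/∂y = -6*x
Scalar curl = -6*x^2
At (1, 1): -6.

-6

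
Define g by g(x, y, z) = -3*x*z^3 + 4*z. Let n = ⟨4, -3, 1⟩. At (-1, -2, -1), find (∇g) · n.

25

∂g/∂x = -3*z^3
∂g/∂y = 0
∂g/∂z = -9*x*z^2 + 4
∇g at (-1, -2, -1) = (3, 0, 13)
∇g · n = (3)(4) + (0)(-3) + (13)(1) = 25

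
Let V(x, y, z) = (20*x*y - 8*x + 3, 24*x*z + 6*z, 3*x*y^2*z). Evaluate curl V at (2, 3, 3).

(∇×V)₁ = ∂V₃/∂y − ∂V₂/∂z = 6*x*y*z - 24*x - 6
(∇×V)₂ = ∂V₁/∂z − ∂V₃/∂x = -3*y^2*z
(∇×V)₃ = ∂V₂/∂x − ∂V₁/∂y = -20*x + 24*z
∇×V = (6*x*y*z - 24*x - 6, -3*y^2*z, -20*x + 24*z)
At (2, 3, 3): (54, -81, 32).

(54, -81, 32)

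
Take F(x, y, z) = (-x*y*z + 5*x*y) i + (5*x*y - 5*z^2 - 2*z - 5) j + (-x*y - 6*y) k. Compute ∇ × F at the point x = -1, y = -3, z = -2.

(-23, -6, -8)

(∇×F)₁ = ∂F₃/∂y − ∂F₂/∂z = -x + 10*z - 4
(∇×F)₂ = ∂F₁/∂z − ∂F₃/∂x = -x*y + y
(∇×F)₃ = ∂F₂/∂x − ∂F₁/∂y = x*z - 5*x + 5*y
∇×F = (-x + 10*z - 4, -x*y + y, x*z - 5*x + 5*y)
At (-1, -3, -2): (-23, -6, -8).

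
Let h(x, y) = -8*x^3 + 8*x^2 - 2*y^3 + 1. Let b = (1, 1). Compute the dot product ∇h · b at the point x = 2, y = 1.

-70

∂h/∂x = -24*x^2 + 16*x
∂h/∂y = -6*y^2
∇h at (2, 1) = (-64, -6)
∇h · b = (-64)(1) + (-6)(1) = -70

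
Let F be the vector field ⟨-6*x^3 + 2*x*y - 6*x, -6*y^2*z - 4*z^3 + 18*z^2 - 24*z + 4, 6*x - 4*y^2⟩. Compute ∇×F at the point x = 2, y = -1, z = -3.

(254, -6, -4)

(∇×F)₁ = ∂F₃/∂y − ∂F₂/∂z = 6*y^2 - 8*y + 12*z^2 - 36*z + 24
(∇×F)₂ = ∂F₁/∂z − ∂F₃/∂x = -6
(∇×F)₃ = ∂F₂/∂x − ∂F₁/∂y = -2*x
∇×F = (6*y^2 - 8*y + 12*z^2 - 36*z + 24, -6, -2*x)
At (2, -1, -3): (254, -6, -4).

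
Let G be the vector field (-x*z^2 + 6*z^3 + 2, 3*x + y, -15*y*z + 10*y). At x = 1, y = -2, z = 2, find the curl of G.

(-20, 68, 3)

(∇×G)₁ = ∂G₃/∂y − ∂G₂/∂z = -15*z + 10
(∇×G)₂ = ∂G₁/∂z − ∂G₃/∂x = -2*x*z + 18*z^2
(∇×G)₃ = ∂G₂/∂x − ∂G₁/∂y = 3
∇×G = (-15*z + 10, -2*x*z + 18*z^2, 3)
At (1, -2, 2): (-20, 68, 3).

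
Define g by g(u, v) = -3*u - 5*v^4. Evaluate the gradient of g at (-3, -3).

(-3, 540)

∂g/∂u = -3
∂g/∂v = -20*v^3
∇g = (-3, -20*v^3)
At (-3, -3): (-3, 540).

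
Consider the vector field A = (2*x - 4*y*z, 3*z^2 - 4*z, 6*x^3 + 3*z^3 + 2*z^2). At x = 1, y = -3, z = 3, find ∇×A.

(-14, -6, 12)

(∇×A)₁ = ∂A₃/∂y − ∂A₂/∂z = -6*z + 4
(∇×A)₂ = ∂A₁/∂z − ∂A₃/∂x = -18*x^2 - 4*y
(∇×A)₃ = ∂A₂/∂x − ∂A₁/∂y = 4*z
∇×A = (-6*z + 4, -18*x^2 - 4*y, 4*z)
At (1, -3, 3): (-14, -6, 12).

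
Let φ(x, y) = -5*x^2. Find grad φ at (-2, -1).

∂φ/∂x = -10*x
∂φ/∂y = 0
∇φ = (-10*x, 0)
At (-2, -1): (20, 0).

(20, 0)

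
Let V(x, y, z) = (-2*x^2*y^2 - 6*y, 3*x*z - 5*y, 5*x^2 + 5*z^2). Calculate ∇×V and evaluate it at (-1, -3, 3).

(3, 10, 3)

(∇×V)₁ = ∂V₃/∂y − ∂V₂/∂z = -3*x
(∇×V)₂ = ∂V₁/∂z − ∂V₃/∂x = -10*x
(∇×V)₃ = ∂V₂/∂x − ∂V₁/∂y = 4*x^2*y + 3*z + 6
∇×V = (-3*x, -10*x, 4*x^2*y + 3*z + 6)
At (-1, -3, 3): (3, 10, 3).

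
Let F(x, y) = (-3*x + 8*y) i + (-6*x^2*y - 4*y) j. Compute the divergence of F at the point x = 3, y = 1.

-61

∂F₁/∂x = -3
∂F₂/∂y = -6*x^2 - 4
∇·F = -6*x^2 - 7
At (3, 1): -61.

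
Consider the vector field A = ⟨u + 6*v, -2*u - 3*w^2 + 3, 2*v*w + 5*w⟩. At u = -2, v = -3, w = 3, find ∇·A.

∂A₁/∂u = 1
∂A₂/∂v = 0
∂A₃/∂w = 2*v + 5
∇·A = 2*v + 6
At (-2, -3, 3): 0.

0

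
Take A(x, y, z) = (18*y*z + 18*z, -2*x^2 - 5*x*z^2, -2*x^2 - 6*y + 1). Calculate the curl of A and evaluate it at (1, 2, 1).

(∇×A)₁ = ∂A₃/∂y − ∂A₂/∂z = 10*x*z - 6
(∇×A)₂ = ∂A₁/∂z − ∂A₃/∂x = 4*x + 18*y + 18
(∇×A)₃ = ∂A₂/∂x − ∂A₁/∂y = -4*x - 5*z^2 - 18*z
∇×A = (10*x*z - 6, 4*x + 18*y + 18, -4*x - 5*z^2 - 18*z)
At (1, 2, 1): (4, 58, -27).

(4, 58, -27)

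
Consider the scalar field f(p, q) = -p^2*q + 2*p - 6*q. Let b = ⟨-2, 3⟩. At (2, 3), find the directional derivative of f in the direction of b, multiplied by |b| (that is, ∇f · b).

∂f/∂p = -2*p*q + 2
∂f/∂q = -p^2 - 6
∇f at (2, 3) = (-10, -10)
∇f · b = (-10)(-2) + (-10)(3) = -10

-10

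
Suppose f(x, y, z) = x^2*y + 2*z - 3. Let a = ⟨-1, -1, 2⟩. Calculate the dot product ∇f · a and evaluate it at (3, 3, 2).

-23

∂f/∂x = 2*x*y
∂f/∂y = x^2
∂f/∂z = 2
∇f at (3, 3, 2) = (18, 9, 2)
∇f · a = (18)(-1) + (9)(-1) + (2)(2) = -23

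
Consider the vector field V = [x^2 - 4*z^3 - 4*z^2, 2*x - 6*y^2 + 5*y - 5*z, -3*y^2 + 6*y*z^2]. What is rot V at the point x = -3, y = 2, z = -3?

(47, -84, 2)

(∇×V)₁ = ∂V₃/∂y − ∂V₂/∂z = -6*y + 6*z^2 + 5
(∇×V)₂ = ∂V₁/∂z − ∂V₃/∂x = -12*z^2 - 8*z
(∇×V)₃ = ∂V₂/∂x − ∂V₁/∂y = 2
∇×V = (-6*y + 6*z^2 + 5, -12*z^2 - 8*z, 2)
At (-3, 2, -3): (47, -84, 2).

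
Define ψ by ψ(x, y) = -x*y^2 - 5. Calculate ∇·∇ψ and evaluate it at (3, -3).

∂²ψ/∂x² = 0
∂²ψ/∂y² = -2*x
∇²ψ = -2*x
At (3, -3): -6.

-6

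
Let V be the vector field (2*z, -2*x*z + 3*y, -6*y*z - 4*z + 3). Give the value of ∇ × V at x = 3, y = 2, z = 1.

(∇×V)₁ = ∂V₃/∂y − ∂V₂/∂z = 2*x - 6*z
(∇×V)₂ = ∂V₁/∂z − ∂V₃/∂x = 2
(∇×V)₃ = ∂V₂/∂x − ∂V₁/∂y = -2*z
∇×V = (2*x - 6*z, 2, -2*z)
At (3, 2, 1): (0, 2, -2).

(0, 2, -2)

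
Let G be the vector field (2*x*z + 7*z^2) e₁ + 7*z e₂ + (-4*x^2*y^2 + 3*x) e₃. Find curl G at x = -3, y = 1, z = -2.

(-79, -61, 0)

(∇×G)₁ = ∂G₃/∂y − ∂G₂/∂z = -8*x^2*y - 7
(∇×G)₂ = ∂G₁/∂z − ∂G₃/∂x = 8*x*y^2 + 2*x + 14*z - 3
(∇×G)₃ = ∂G₂/∂x − ∂G₁/∂y = 0
∇×G = (-8*x^2*y - 7, 8*x*y^2 + 2*x + 14*z - 3, 0)
At (-3, 1, -2): (-79, -61, 0).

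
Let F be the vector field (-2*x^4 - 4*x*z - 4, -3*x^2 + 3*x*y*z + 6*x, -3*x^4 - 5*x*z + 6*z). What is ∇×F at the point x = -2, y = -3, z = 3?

(∇×F)₁ = ∂F₃/∂y − ∂F₂/∂z = -3*x*y
(∇×F)₂ = ∂F₁/∂z − ∂F₃/∂x = 12*x^3 - 4*x + 5*z
(∇×F)₃ = ∂F₂/∂x − ∂F₁/∂y = -6*x + 3*y*z + 6
∇×F = (-3*x*y, 12*x^3 - 4*x + 5*z, -6*x + 3*y*z + 6)
At (-2, -3, 3): (-18, -73, -9).

(-18, -73, -9)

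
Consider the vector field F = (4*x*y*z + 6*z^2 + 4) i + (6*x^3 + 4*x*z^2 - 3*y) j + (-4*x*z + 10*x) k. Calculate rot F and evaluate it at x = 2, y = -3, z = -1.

(16, -50, 84)

(∇×F)₁ = ∂F₃/∂y − ∂F₂/∂z = -8*x*z
(∇×F)₂ = ∂F₁/∂z − ∂F₃/∂x = 4*x*y + 16*z - 10
(∇×F)₃ = ∂F₂/∂x − ∂F₁/∂y = 18*x^2 - 4*x*z + 4*z^2
∇×F = (-8*x*z, 4*x*y + 16*z - 10, 18*x^2 - 4*x*z + 4*z^2)
At (2, -3, -1): (16, -50, 84).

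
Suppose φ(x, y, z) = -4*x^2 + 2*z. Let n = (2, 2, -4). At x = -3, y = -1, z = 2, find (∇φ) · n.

40

∂φ/∂x = -8*x
∂φ/∂y = 0
∂φ/∂z = 2
∇φ at (-3, -1, 2) = (24, 0, 2)
∇φ · n = (24)(2) + (0)(2) + (2)(-4) = 40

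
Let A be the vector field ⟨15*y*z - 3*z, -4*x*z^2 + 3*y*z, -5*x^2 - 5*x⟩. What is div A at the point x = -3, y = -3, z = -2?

-6

∂A₁/∂x = 0
∂A₂/∂y = 3*z
∂A₃/∂z = 0
∇·A = 3*z
At (-3, -3, -2): -6.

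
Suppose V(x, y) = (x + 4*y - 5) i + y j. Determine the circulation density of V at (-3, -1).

∂V₂/∂x = 0
∂V₁/∂y = 4
Scalar curl = -4
At (-3, -1): -4.

-4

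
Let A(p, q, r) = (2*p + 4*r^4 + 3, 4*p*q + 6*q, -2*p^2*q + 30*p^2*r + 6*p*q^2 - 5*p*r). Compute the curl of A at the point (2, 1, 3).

(16, 89, 4)

(∇×A)₁ = ∂A₃/∂q − ∂A₂/∂r = -2*p^2 + 12*p*q
(∇×A)₂ = ∂A₁/∂r − ∂A₃/∂p = 4*p*q - 60*p*r - 6*q^2 + 16*r^3 + 5*r
(∇×A)₃ = ∂A₂/∂p − ∂A₁/∂q = 4*q
∇×A = (-2*p^2 + 12*p*q, 4*p*q - 60*p*r - 6*q^2 + 16*r^3 + 5*r, 4*q)
At (2, 1, 3): (16, 89, 4).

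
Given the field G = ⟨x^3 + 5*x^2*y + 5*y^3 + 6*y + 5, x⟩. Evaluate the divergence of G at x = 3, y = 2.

87

∂G₁/∂x = 3*x^2 + 10*x*y
∂G₂/∂y = 0
∇·G = 3*x^2 + 10*x*y
At (3, 2): 87.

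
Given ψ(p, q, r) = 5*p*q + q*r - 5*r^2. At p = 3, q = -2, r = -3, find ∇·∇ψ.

-10

∂²ψ/∂p² = 0
∂²ψ/∂q² = 0
∂²ψ/∂r² = -10
∇²ψ = -10
At (3, -2, -3): -10.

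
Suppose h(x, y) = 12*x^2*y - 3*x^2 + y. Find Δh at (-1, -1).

∂²h/∂x² = 6*(4*y - 1)
∂²h/∂y² = 0
∇²h = 24*y - 6
At (-1, -1): -30.

-30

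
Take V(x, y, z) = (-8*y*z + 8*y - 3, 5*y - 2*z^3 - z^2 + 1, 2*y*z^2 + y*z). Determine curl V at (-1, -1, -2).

(∇×V)₁ = ∂V₃/∂y − ∂V₂/∂z = 8*z^2 + 3*z
(∇×V)₂ = ∂V₁/∂z − ∂V₃/∂x = -8*y
(∇×V)₃ = ∂V₂/∂x − ∂V₁/∂y = 8*z - 8
∇×V = (8*z^2 + 3*z, -8*y, 8*z - 8)
At (-1, -1, -2): (26, 8, -24).

(26, 8, -24)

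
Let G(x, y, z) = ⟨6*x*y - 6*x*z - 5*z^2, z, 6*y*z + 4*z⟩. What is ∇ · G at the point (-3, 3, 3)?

∂G₁/∂x = 6*y - 6*z
∂G₂/∂y = 0
∂G₃/∂z = 6*y + 4
∇·G = 12*y - 6*z + 4
At (-3, 3, 3): 22.

22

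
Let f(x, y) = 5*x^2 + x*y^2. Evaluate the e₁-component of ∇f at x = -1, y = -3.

(∇f)_1 = ∂f/∂x = 10*x + y^2
At (-1, -3): -1.

-1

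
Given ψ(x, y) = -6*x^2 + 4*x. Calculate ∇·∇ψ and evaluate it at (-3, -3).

∂²ψ/∂x² = -12
∂²ψ/∂y² = 0
∇²ψ = -12
At (-3, -3): -12.

-12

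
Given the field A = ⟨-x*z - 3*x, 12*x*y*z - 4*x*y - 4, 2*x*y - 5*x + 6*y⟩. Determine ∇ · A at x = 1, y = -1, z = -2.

∂A₁/∂x = -z - 3
∂A₂/∂y = 12*x*z - 4*x
∂A₃/∂z = 0
∇·A = 12*x*z - 4*x - z - 3
At (1, -1, -2): -29.

-29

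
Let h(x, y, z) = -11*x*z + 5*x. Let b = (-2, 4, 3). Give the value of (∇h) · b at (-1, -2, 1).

∂h/∂x = -11*z + 5
∂h/∂y = 0
∂h/∂z = -11*x
∇h at (-1, -2, 1) = (-6, 0, 11)
∇h · b = (-6)(-2) + (0)(4) + (11)(3) = 45

45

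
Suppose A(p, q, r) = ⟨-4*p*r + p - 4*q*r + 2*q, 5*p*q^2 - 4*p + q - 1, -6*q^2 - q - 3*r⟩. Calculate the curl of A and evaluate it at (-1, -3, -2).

(35, 16, 31)

(∇×A)₁ = ∂A₃/∂q − ∂A₂/∂r = -12*q - 1
(∇×A)₂ = ∂A₁/∂r − ∂A₃/∂p = -4*p - 4*q
(∇×A)₃ = ∂A₂/∂p − ∂A₁/∂q = 5*q^2 + 4*r - 6
∇×A = (-12*q - 1, -4*p - 4*q, 5*q^2 + 4*r - 6)
At (-1, -3, -2): (35, 16, 31).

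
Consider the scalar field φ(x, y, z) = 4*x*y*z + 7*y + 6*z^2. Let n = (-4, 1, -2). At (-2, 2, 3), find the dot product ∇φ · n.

-153

∂φ/∂x = 4*y*z
∂φ/∂y = 4*x*z + 7
∂φ/∂z = 4*x*y + 12*z
∇φ at (-2, 2, 3) = (24, -17, 20)
∇φ · n = (24)(-4) + (-17)(1) + (20)(-2) = -153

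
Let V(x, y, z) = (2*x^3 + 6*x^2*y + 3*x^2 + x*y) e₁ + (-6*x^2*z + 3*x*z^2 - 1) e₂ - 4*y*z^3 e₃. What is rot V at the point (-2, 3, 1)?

(32, 0, 5)

(∇×V)₁ = ∂V₃/∂y − ∂V₂/∂z = 6*x^2 - 6*x*z - 4*z^3
(∇×V)₂ = ∂V₁/∂z − ∂V₃/∂x = 0
(∇×V)₃ = ∂V₂/∂x − ∂V₁/∂y = -6*x^2 - 12*x*z - x + 3*z^2
∇×V = (6*x^2 - 6*x*z - 4*z^3, 0, -6*x^2 - 12*x*z - x + 3*z^2)
At (-2, 3, 1): (32, 0, 5).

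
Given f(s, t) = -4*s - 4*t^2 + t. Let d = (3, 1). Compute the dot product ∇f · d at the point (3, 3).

-35

∂f/∂s = -4
∂f/∂t = -8*t + 1
∇f at (3, 3) = (-4, -23)
∇f · d = (-4)(3) + (-23)(1) = -35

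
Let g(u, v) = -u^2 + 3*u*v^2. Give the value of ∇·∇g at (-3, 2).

-20

∂²g/∂u² = -2
∂²g/∂v² = 6*u
∇²g = 6*u - 2
At (-3, 2): -20.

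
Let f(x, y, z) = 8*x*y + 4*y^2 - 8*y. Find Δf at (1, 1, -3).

∂²f/∂x² = 0
∂²f/∂y² = 8
∂²f/∂z² = 0
∇²f = 8
At (1, 1, -3): 8.

8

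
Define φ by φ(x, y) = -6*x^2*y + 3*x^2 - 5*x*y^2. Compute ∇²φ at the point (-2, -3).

∂²φ/∂x² = 6*(-2*y + 1)
∂²φ/∂y² = -10*x
∇²φ = -10*x - 12*y + 6
At (-2, -3): 62.

62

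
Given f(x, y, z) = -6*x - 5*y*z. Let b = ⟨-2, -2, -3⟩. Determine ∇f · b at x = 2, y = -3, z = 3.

∂f/∂x = -6
∂f/∂y = -5*z
∂f/∂z = -5*y
∇f at (2, -3, 3) = (-6, -15, 15)
∇f · b = (-6)(-2) + (-15)(-2) + (15)(-3) = -3

-3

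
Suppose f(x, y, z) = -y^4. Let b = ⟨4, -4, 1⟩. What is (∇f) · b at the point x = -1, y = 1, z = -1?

∂f/∂x = 0
∂f/∂y = -4*y^3
∂f/∂z = 0
∇f at (-1, 1, -1) = (0, -4, 0)
∇f · b = (0)(4) + (-4)(-4) + (0)(1) = 16

16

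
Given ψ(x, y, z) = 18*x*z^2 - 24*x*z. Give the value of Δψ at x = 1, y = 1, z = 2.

36

∂²ψ/∂x² = 0
∂²ψ/∂y² = 0
∂²ψ/∂z² = 36*x
∇²ψ = 36*x
At (1, 1, 2): 36.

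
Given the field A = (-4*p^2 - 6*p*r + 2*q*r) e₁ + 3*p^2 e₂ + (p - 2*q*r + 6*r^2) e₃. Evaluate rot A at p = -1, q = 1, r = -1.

(2, 7, -4)

(∇×A)₁ = ∂A₃/∂q − ∂A₂/∂r = -2*r
(∇×A)₂ = ∂A₁/∂r − ∂A₃/∂p = -6*p + 2*q - 1
(∇×A)₃ = ∂A₂/∂p − ∂A₁/∂q = 6*p - 2*r
∇×A = (-2*r, -6*p + 2*q - 1, 6*p - 2*r)
At (-1, 1, -1): (2, 7, -4).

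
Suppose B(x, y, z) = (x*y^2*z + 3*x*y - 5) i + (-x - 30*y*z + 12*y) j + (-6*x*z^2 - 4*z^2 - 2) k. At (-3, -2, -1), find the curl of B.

(∇×B)₁ = ∂B₃/∂y − ∂B₂/∂z = 30*y
(∇×B)₂ = ∂B₁/∂z − ∂B₃/∂x = x*y^2 + 6*z^2
(∇×B)₃ = ∂B₂/∂x − ∂B₁/∂y = -2*x*y*z - 3*x - 1
∇×B = (30*y, x*y^2 + 6*z^2, -2*x*y*z - 3*x - 1)
At (-3, -2, -1): (-60, -6, 20).

(-60, -6, 20)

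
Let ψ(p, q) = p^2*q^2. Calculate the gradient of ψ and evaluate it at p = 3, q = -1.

∂ψ/∂p = 2*p*q^2
∂ψ/∂q = 2*p^2*q
∇ψ = (2*p*q^2, 2*p^2*q)
At (3, -1): (6, -18).

(6, -18)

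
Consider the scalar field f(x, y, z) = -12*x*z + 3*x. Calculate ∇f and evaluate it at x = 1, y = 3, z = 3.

∂f/∂x = -12*z + 3
∂f/∂y = 0
∂f/∂z = -12*x
∇f = (-12*z + 3, 0, -12*x)
At (1, 3, 3): (-33, 0, -12).

(-33, 0, -12)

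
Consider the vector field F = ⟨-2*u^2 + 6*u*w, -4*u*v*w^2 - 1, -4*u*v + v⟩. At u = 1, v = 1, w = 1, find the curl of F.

(∇×F)₁ = ∂F₃/∂v − ∂F₂/∂w = 8*u*v*w - 4*u + 1
(∇×F)₂ = ∂F₁/∂w − ∂F₃/∂u = 6*u + 4*v
(∇×F)₃ = ∂F₂/∂u − ∂F₁/∂v = -4*v*w^2
∇×F = (8*u*v*w - 4*u + 1, 6*u + 4*v, -4*v*w^2)
At (1, 1, 1): (5, 10, -4).

(5, 10, -4)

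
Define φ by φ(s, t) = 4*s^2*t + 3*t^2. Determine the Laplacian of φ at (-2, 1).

14

∂²φ/∂s² = 8*t
∂²φ/∂t² = 6
∇²φ = 8*t + 6
At (-2, 1): 14.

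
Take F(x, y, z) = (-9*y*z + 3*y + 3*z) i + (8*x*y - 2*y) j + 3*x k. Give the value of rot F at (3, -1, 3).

(∇×F)₁ = ∂F₃/∂y − ∂F₂/∂z = 0
(∇×F)₂ = ∂F₁/∂z − ∂F₃/∂x = -9*y
(∇×F)₃ = ∂F₂/∂x − ∂F₁/∂y = 8*y + 9*z - 3
∇×F = (0, -9*y, 8*y + 9*z - 3)
At (3, -1, 3): (0, 9, 16).

(0, 9, 16)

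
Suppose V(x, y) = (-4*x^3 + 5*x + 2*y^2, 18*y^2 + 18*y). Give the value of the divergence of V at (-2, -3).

-133

∂V₁/∂x = -12*x^2 + 5
∂V₂/∂y = 36*y + 18
∇·V = -12*x^2 + 36*y + 23
At (-2, -3): -133.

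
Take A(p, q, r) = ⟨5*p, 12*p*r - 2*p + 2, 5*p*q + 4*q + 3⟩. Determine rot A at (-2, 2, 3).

(18, -10, 34)

(∇×A)₁ = ∂A₃/∂q − ∂A₂/∂r = -7*p + 4
(∇×A)₂ = ∂A₁/∂r − ∂A₃/∂p = -5*q
(∇×A)₃ = ∂A₂/∂p − ∂A₁/∂q = 12*r - 2
∇×A = (-7*p + 4, -5*q, 12*r - 2)
At (-2, 2, 3): (18, -10, 34).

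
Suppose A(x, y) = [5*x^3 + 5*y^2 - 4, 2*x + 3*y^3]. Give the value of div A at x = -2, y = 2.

∂A₁/∂x = 15*x^2
∂A₂/∂y = 9*y^2
∇·A = 15*x^2 + 9*y^2
At (-2, 2): 96.

96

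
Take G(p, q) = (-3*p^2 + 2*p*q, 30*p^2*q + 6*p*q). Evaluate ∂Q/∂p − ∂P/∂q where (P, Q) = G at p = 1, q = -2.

-134

∂G₂/∂p = 60*p*q + 6*q
∂G₁/∂q = 2*p
Scalar curl = 60*p*q - 2*p + 6*q
At (1, -2): -134.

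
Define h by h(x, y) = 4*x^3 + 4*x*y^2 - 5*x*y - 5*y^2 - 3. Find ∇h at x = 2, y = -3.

∂h/∂x = 12*x^2 + 4*y^2 - 5*y
∂h/∂y = 8*x*y - 5*x - 10*y
∇h = (12*x^2 + 4*y^2 - 5*y, 8*x*y - 5*x - 10*y)
At (2, -3): (99, -28).

(99, -28)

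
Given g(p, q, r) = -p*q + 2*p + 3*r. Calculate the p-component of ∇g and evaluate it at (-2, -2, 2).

(∇g)_1 = ∂g/∂p = -q + 2
At (-2, -2, 2): 4.

4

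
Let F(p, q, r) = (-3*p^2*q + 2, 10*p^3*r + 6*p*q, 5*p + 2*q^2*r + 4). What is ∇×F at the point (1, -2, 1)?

(∇×F)₁ = ∂F₃/∂q − ∂F₂/∂r = -10*p^3 + 4*q*r
(∇×F)₂ = ∂F₁/∂r − ∂F₃/∂p = -5
(∇×F)₃ = ∂F₂/∂p − ∂F₁/∂q = 30*p^2*r + 3*p^2 + 6*q
∇×F = (-10*p^3 + 4*q*r, -5, 30*p^2*r + 3*p^2 + 6*q)
At (1, -2, 1): (-18, -5, 21).

(-18, -5, 21)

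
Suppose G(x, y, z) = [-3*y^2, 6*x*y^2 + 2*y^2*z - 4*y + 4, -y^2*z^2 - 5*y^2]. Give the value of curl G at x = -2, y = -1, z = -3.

(∇×G)₁ = ∂G₃/∂y − ∂G₂/∂z = -2*y^2 - 2*y*z^2 - 10*y
(∇×G)₂ = ∂G₁/∂z − ∂G₃/∂x = 0
(∇×G)₃ = ∂G₂/∂x − ∂G₁/∂y = 6*y^2 + 6*y
∇×G = (-2*y^2 - 2*y*z^2 - 10*y, 0, 6*y^2 + 6*y)
At (-2, -1, -3): (26, 0, 0).

(26, 0, 0)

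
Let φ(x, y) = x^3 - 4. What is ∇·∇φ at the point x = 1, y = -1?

∂²φ/∂x² = 6*x
∂²φ/∂y² = 0
∇²φ = 6*x
At (1, -1): 6.

6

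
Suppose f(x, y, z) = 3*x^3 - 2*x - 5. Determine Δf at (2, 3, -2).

∂²f/∂x² = 18*x
∂²f/∂y² = 0
∂²f/∂z² = 0
∇²f = 18*x
At (2, 3, -2): 36.

36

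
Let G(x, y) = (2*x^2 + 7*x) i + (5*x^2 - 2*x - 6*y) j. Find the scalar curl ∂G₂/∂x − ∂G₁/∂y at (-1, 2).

-12

∂G₂/∂x = 10*x - 2
∂G₁/∂y = 0
Scalar curl = 10*x - 2
At (-1, 2): -12.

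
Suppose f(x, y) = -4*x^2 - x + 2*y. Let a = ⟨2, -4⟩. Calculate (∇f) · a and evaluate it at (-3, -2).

∂f/∂x = -8*x - 1
∂f/∂y = 2
∇f at (-3, -2) = (23, 2)
∇f · a = (23)(2) + (2)(-4) = 38

38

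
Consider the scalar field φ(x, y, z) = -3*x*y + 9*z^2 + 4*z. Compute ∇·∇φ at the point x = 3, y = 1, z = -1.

∂²φ/∂x² = 0
∂²φ/∂y² = 0
∂²φ/∂z² = 18
∇²φ = 18
At (3, 1, -1): 18.

18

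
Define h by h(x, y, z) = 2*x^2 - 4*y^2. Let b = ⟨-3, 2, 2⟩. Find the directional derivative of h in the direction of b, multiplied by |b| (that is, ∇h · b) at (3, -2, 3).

-4

∂h/∂x = 4*x
∂h/∂y = -8*y
∂h/∂z = 0
∇h at (3, -2, 3) = (12, 16, 0)
∇h · b = (12)(-3) + (16)(2) + (0)(2) = -4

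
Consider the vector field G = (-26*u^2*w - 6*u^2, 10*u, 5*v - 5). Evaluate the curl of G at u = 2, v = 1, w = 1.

(∇×G)₁ = ∂G₃/∂v − ∂G₂/∂w = 5
(∇×G)₂ = ∂G₁/∂w − ∂G₃/∂u = -26*u^2
(∇×G)₃ = ∂G₂/∂u − ∂G₁/∂v = 10
∇×G = (5, -26*u^2, 10)
At (2, 1, 1): (5, -104, 10).

(5, -104, 10)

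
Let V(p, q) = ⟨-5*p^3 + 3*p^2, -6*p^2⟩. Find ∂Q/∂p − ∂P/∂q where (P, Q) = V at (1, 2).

-12

∂V₂/∂p = -12*p
∂V₁/∂q = 0
Scalar curl = -12*p
At (1, 2): -12.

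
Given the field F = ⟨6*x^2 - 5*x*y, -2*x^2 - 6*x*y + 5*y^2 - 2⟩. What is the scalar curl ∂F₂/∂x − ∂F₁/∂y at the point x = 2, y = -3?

20

∂F₂/∂x = -4*x - 6*y
∂F₁/∂y = -5*x
Scalar curl = x - 6*y
At (2, -3): 20.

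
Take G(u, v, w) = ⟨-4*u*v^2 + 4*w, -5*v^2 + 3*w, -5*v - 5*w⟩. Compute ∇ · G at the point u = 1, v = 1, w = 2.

-19

∂G₁/∂u = -4*v^2
∂G₂/∂v = -10*v
∂G₃/∂w = -5
∇·G = -4*v^2 - 10*v - 5
At (1, 1, 2): -19.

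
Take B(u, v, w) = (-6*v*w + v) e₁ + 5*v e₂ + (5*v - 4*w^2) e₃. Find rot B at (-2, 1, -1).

(∇×B)₁ = ∂B₃/∂v − ∂B₂/∂w = 5
(∇×B)₂ = ∂B₁/∂w − ∂B₃/∂u = -6*v
(∇×B)₃ = ∂B₂/∂u − ∂B₁/∂v = 6*w - 1
∇×B = (5, -6*v, 6*w - 1)
At (-2, 1, -1): (5, -6, -7).

(5, -6, -7)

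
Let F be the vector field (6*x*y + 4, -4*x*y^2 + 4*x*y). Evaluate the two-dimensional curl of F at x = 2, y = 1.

-12

∂F₂/∂x = -4*y^2 + 4*y
∂F₁/∂y = 6*x
Scalar curl = -6*x - 4*y^2 + 4*y
At (2, 1): -12.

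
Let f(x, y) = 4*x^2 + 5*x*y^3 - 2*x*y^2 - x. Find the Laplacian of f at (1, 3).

∂²f/∂x² = 8
∂²f/∂y² = 2*x*(15*y - 2)
∇²f = 30*x*y - 4*x + 8
At (1, 3): 94.

94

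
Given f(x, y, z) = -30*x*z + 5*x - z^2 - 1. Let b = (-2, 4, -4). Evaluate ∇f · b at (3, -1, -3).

146

∂f/∂x = -30*z + 5
∂f/∂y = 0
∂f/∂z = -30*x - 2*z
∇f at (3, -1, -3) = (95, 0, -84)
∇f · b = (95)(-2) + (0)(4) + (-84)(-4) = 146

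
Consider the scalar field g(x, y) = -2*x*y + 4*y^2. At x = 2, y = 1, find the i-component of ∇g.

-2

(∇g)_1 = ∂g/∂x = -2*y
At (2, 1): -2.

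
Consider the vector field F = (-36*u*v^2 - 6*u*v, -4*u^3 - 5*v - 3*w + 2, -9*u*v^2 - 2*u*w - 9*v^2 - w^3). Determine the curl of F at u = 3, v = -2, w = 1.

(147, 38, -522)

(∇×F)₁ = ∂F₃/∂v − ∂F₂/∂w = -18*u*v - 18*v + 3
(∇×F)₂ = ∂F₁/∂w − ∂F₃/∂u = 9*v^2 + 2*w
(∇×F)₃ = ∂F₂/∂u − ∂F₁/∂v = -12*u^2 + 72*u*v + 6*u
∇×F = (-18*u*v - 18*v + 3, 9*v^2 + 2*w, -12*u^2 + 72*u*v + 6*u)
At (3, -2, 1): (147, 38, -522).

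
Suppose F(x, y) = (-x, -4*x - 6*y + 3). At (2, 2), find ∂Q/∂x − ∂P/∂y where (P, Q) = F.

∂F₂/∂x = -4
∂F₁/∂y = 0
Scalar curl = -4
At (2, 2): -4.

-4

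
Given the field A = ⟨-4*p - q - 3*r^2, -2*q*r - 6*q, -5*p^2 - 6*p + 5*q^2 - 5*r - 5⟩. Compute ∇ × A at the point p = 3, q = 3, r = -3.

(∇×A)₁ = ∂A₃/∂q − ∂A₂/∂r = 12*q
(∇×A)₂ = ∂A₁/∂r − ∂A₃/∂p = 10*p - 6*r + 6
(∇×A)₃ = ∂A₂/∂p − ∂A₁/∂q = 1
∇×A = (12*q, 10*p - 6*r + 6, 1)
At (3, 3, -3): (36, 54, 1).

(36, 54, 1)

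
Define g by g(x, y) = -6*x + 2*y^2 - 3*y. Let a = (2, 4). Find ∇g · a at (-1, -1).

∂g/∂x = -6
∂g/∂y = 4*y - 3
∇g at (-1, -1) = (-6, -7)
∇g · a = (-6)(2) + (-7)(4) = -40

-40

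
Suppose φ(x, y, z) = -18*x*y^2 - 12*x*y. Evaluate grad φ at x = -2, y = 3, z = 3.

∂φ/∂x = -18*y^2 - 12*y
∂φ/∂y = -36*x*y - 12*x
∂φ/∂z = 0
∇φ = (-18*y^2 - 12*y, -36*x*y - 12*x, 0)
At (-2, 3, 3): (-198, 240, 0).

(-198, 240, 0)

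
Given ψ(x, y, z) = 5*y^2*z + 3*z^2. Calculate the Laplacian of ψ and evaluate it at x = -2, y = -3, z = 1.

∂²ψ/∂x² = 0
∂²ψ/∂y² = 10*z
∂²ψ/∂z² = 6
∇²ψ = 10*z + 6
At (-2, -3, 1): 16.

16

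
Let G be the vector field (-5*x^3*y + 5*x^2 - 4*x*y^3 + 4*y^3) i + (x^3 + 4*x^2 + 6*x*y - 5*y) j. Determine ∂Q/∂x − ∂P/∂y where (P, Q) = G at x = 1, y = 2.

28

∂G₂/∂x = 3*x^2 + 8*x + 6*y
∂G₁/∂y = -5*x^3 - 12*x*y^2 + 12*y^2
Scalar curl = 5*x^3 + 3*x^2 + 12*x*y^2 + 8*x - 12*y^2 + 6*y
At (1, 2): 28.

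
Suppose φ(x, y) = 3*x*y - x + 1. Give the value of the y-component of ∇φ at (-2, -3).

-6

(∇φ)_2 = ∂φ/∂y = 3*x
At (-2, -3): -6.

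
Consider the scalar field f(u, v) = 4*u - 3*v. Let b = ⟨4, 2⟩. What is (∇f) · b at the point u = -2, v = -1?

10

∂f/∂u = 4
∂f/∂v = -3
∇f at (-2, -1) = (4, -3)
∇f · b = (4)(4) + (-3)(2) = 10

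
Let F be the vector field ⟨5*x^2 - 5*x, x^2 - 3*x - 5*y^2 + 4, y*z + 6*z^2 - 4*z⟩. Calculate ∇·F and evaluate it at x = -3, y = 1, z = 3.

∂F₁/∂x = 10*x - 5
∂F₂/∂y = -10*y
∂F₃/∂z = y + 12*z - 4
∇·F = 10*x - 9*y + 12*z - 9
At (-3, 1, 3): -12.

-12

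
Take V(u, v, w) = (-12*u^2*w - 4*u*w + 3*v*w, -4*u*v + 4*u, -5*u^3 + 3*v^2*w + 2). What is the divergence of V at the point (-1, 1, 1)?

27

∂V₁/∂u = -24*u*w - 4*w
∂V₂/∂v = -4*u
∂V₃/∂w = 3*v^2
∇·V = -24*u*w - 4*u + 3*v^2 - 4*w
At (-1, 1, 1): 27.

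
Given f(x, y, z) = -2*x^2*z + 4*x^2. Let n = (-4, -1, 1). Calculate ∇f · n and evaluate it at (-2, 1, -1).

∂f/∂x = -4*x*z + 8*x
∂f/∂y = 0
∂f/∂z = -2*x^2
∇f at (-2, 1, -1) = (-24, 0, -8)
∇f · n = (-24)(-4) + (0)(-1) + (-8)(1) = 88

88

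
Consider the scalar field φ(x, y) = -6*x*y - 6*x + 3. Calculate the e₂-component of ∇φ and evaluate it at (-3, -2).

(∇φ)_2 = ∂φ/∂y = -6*x
At (-3, -2): 18.

18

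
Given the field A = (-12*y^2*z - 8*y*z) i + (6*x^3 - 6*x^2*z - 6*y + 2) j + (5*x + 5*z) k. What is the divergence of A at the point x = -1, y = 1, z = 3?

-1

∂A₁/∂x = 0
∂A₂/∂y = -6
∂A₃/∂z = 5
∇·A = -1
At (-1, 1, 3): -1.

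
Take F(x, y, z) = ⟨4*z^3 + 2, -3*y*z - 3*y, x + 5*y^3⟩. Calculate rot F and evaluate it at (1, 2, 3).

(∇×F)₁ = ∂F₃/∂y − ∂F₂/∂z = 15*y^2 + 3*y
(∇×F)₂ = ∂F₁/∂z − ∂F₃/∂x = 12*z^2 - 1
(∇×F)₃ = ∂F₂/∂x − ∂F₁/∂y = 0
∇×F = (15*y^2 + 3*y, 12*z^2 - 1, 0)
At (1, 2, 3): (66, 107, 0).

(66, 107, 0)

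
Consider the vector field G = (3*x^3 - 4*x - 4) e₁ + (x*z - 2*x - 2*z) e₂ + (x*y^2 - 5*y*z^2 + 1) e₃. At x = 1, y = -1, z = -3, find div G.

-25

∂G₁/∂x = 9*x^2 - 4
∂G₂/∂y = 0
∂G₃/∂z = -10*y*z
∇·G = 9*x^2 - 10*y*z - 4
At (1, -1, -3): -25.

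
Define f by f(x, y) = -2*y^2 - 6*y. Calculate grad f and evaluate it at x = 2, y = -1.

(0, -2)

∂f/∂x = 0
∂f/∂y = -4*y - 6
∇f = (0, -4*y - 6)
At (2, -1): (0, -2).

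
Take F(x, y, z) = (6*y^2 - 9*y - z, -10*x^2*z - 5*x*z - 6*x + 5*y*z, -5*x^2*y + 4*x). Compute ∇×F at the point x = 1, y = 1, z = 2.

(∇×F)₁ = ∂F₃/∂y − ∂F₂/∂z = 5*x^2 + 5*x - 5*y
(∇×F)₂ = ∂F₁/∂z − ∂F₃/∂x = 10*x*y - 5
(∇×F)₃ = ∂F₂/∂x − ∂F₁/∂y = -20*x*z - 12*y - 5*z + 3
∇×F = (5*x^2 + 5*x - 5*y, 10*x*y - 5, -20*x*z - 12*y - 5*z + 3)
At (1, 1, 2): (5, 5, -59).

(5, 5, -59)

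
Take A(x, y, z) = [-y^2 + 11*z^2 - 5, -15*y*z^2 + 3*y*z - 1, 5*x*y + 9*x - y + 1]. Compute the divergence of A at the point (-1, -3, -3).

∂A₁/∂x = 0
∂A₂/∂y = -15*z^2 + 3*z
∂A₃/∂z = 0
∇·A = -15*z^2 + 3*z
At (-1, -3, -3): -144.

-144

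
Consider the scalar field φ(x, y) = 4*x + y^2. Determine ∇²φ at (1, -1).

∂²φ/∂x² = 0
∂²φ/∂y² = 2
∇²φ = 2
At (1, -1): 2.

2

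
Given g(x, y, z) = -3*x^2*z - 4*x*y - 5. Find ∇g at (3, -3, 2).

∂g/∂x = -6*x*z - 4*y
∂g/∂y = -4*x
∂g/∂z = -3*x^2
∇g = (-6*x*z - 4*y, -4*x, -3*x^2)
At (3, -3, 2): (-24, -12, -27).

(-24, -12, -27)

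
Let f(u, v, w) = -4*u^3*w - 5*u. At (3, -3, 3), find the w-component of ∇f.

(∇f)_3 = ∂f/∂w = -4*u^3
At (3, -3, 3): -108.

-108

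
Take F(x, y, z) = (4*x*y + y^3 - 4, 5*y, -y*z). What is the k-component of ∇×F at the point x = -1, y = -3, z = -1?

(∇×F)_3 = ∂F₂/∂x − ∂F₁/∂y
= 0 − (4*x + 3*y^2)
= -4*x - 3*y^2
At (-1, -3, -1): -23.

-23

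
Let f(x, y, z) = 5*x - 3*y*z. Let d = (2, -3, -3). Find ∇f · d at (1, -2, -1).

-17

∂f/∂x = 5
∂f/∂y = -3*z
∂f/∂z = -3*y
∇f at (1, -2, -1) = (5, 3, 6)
∇f · d = (5)(2) + (3)(-3) + (6)(-3) = -17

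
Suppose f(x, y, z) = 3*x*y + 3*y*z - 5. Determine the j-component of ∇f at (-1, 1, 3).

6

(∇f)_2 = ∂f/∂y = 3*x + 3*z
At (-1, 1, 3): 6.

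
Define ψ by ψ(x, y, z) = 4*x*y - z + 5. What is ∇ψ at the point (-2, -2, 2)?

(-8, -8, -1)

∂ψ/∂x = 4*y
∂ψ/∂y = 4*x
∂ψ/∂z = -1
∇ψ = (4*y, 4*x, -1)
At (-2, -2, 2): (-8, -8, -1).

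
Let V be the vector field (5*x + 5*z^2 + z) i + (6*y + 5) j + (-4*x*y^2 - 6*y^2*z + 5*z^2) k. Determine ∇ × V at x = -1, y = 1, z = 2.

(-16, 25, 0)

(∇×V)₁ = ∂V₃/∂y − ∂V₂/∂z = -8*x*y - 12*y*z
(∇×V)₂ = ∂V₁/∂z − ∂V₃/∂x = 4*y^2 + 10*z + 1
(∇×V)₃ = ∂V₂/∂x − ∂V₁/∂y = 0
∇×V = (-8*x*y - 12*y*z, 4*y^2 + 10*z + 1, 0)
At (-1, 1, 2): (-16, 25, 0).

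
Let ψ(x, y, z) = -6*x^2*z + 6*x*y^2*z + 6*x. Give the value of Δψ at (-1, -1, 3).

-72

∂²ψ/∂x² = -12*z
∂²ψ/∂y² = 12*x*z
∂²ψ/∂z² = 0
∇²ψ = 12*x*z - 12*z
At (-1, -1, 3): -72.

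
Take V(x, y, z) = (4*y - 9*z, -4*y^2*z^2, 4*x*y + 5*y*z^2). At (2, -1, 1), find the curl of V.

(21, -5, -4)

(∇×V)₁ = ∂V₃/∂y − ∂V₂/∂z = 4*x + 8*y^2*z + 5*z^2
(∇×V)₂ = ∂V₁/∂z − ∂V₃/∂x = -4*y - 9
(∇×V)₃ = ∂V₂/∂x − ∂V₁/∂y = -4
∇×V = (4*x + 8*y^2*z + 5*z^2, -4*y - 9, -4)
At (2, -1, 1): (21, -5, -4).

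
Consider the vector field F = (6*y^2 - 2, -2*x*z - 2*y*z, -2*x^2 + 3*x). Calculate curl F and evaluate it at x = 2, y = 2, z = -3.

(8, 5, -18)

(∇×F)₁ = ∂F₃/∂y − ∂F₂/∂z = 2*x + 2*y
(∇×F)₂ = ∂F₁/∂z − ∂F₃/∂x = 4*x - 3
(∇×F)₃ = ∂F₂/∂x − ∂F₁/∂y = -12*y - 2*z
∇×F = (2*x + 2*y, 4*x - 3, -12*y - 2*z)
At (2, 2, -3): (8, 5, -18).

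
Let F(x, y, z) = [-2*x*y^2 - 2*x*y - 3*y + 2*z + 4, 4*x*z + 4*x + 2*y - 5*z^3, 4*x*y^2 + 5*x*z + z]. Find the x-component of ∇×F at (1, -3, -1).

-13

(∇×F)_1 = ∂F₃/∂y − ∂F₂/∂z
= 8*x*y − (4*x - 15*z^2)
= 8*x*y - 4*x + 15*z^2
At (1, -3, -1): -13.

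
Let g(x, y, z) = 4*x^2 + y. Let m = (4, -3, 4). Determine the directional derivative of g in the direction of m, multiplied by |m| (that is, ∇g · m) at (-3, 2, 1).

∂g/∂x = 8*x
∂g/∂y = 1
∂g/∂z = 0
∇g at (-3, 2, 1) = (-24, 1, 0)
∇g · m = (-24)(4) + (1)(-3) + (0)(4) = -99

-99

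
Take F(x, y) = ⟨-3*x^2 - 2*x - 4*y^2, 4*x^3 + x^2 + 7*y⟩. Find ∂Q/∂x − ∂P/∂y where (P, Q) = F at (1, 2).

30

∂F₂/∂x = 12*x^2 + 2*x
∂F₁/∂y = -8*y
Scalar curl = 12*x^2 + 2*x + 8*y
At (1, 2): 30.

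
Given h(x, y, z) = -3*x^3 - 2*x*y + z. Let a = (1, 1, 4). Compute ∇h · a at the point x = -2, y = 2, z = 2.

∂h/∂x = -9*x^2 - 2*y
∂h/∂y = -2*x
∂h/∂z = 1
∇h at (-2, 2, 2) = (-40, 4, 1)
∇h · a = (-40)(1) + (4)(1) + (1)(4) = -32

-32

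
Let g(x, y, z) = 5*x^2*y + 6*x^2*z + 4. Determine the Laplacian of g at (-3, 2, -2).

-4

∂²g/∂x² = 2*(5*y + 6*z)
∂²g/∂y² = 0
∂²g/∂z² = 0
∇²g = 10*y + 12*z
At (-3, 2, -2): -4.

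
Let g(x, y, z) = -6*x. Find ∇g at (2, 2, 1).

(-6, 0, 0)

∂g/∂x = -6
∂g/∂y = 0
∂g/∂z = 0
∇g = (-6, 0, 0)
At (2, 2, 1): (-6, 0, 0).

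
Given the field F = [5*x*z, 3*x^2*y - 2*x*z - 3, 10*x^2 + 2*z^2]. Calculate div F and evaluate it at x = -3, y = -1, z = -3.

∂F₁/∂x = 5*z
∂F₂/∂y = 3*x^2
∂F₃/∂z = 4*z
∇·F = 3*x^2 + 9*z
At (-3, -1, -3): 0.

0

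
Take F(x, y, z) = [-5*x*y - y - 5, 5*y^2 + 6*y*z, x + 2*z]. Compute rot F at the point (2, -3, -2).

(∇×F)₁ = ∂F₃/∂y − ∂F₂/∂z = -6*y
(∇×F)₂ = ∂F₁/∂z − ∂F₃/∂x = -1
(∇×F)₃ = ∂F₂/∂x − ∂F₁/∂y = 5*x + 1
∇×F = (-6*y, -1, 5*x + 1)
At (2, -3, -2): (18, -1, 11).

(18, -1, 11)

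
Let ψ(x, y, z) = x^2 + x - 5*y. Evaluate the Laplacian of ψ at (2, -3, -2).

∂²ψ/∂x² = 2
∂²ψ/∂y² = 0
∂²ψ/∂z² = 0
∇²ψ = 2
At (2, -3, -2): 2.

2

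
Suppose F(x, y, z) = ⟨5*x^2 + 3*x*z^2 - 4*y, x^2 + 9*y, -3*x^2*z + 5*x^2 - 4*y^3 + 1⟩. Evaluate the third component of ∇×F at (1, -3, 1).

6

(∇×F)_3 = ∂F₂/∂x − ∂F₁/∂y
= 2*x − (-4)
= 2*x + 4
At (1, -3, 1): 6.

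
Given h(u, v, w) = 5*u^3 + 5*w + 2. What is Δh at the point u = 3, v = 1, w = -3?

90

∂²h/∂u² = 30*u
∂²h/∂v² = 0
∂²h/∂w² = 0
∇²h = 30*u
At (3, 1, -3): 90.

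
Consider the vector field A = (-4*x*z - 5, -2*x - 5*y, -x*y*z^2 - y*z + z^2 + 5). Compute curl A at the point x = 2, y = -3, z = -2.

(∇×A)₁ = ∂A₃/∂y − ∂A₂/∂z = -x*z^2 - z
(∇×A)₂ = ∂A₁/∂z − ∂A₃/∂x = -4*x + y*z^2
(∇×A)₃ = ∂A₂/∂x − ∂A₁/∂y = -2
∇×A = (-x*z^2 - z, -4*x + y*z^2, -2)
At (2, -3, -2): (-6, -20, -2).

(-6, -20, -2)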